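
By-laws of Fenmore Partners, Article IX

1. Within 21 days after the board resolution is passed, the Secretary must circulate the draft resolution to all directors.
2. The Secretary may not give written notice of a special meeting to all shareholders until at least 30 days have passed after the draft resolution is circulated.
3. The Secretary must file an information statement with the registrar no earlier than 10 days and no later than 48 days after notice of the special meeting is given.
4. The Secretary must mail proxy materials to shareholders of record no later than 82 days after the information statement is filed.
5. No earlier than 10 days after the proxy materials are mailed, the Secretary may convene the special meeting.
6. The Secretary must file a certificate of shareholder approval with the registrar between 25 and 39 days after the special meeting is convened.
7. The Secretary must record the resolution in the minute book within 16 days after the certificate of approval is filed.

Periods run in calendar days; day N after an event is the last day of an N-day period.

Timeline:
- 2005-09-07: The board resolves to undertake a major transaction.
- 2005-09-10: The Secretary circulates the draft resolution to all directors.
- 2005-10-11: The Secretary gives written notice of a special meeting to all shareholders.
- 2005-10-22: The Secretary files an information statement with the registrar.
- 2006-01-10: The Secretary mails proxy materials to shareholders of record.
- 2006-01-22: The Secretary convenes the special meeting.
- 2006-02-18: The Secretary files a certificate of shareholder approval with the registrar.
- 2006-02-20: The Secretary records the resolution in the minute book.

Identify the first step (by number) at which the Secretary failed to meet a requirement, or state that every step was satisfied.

None — every step was satisfied

Step 1 — counting 21 days from 2005-09-07 (when the board resolution is passed) gives a deadline of 2005-09-28; 2005-09-10 is within that limit.
Step 2 — must wait 30 days from 2005-09-10 (when the draft resolution is circulated), so not before 2005-10-10; 2005-10-11 is on or after that date.
Step 3 — 10 and 48 days from 2005-10-11 (when notice of the special meeting is given) are 2005-10-21 and 2005-11-28 respectively; done 2005-10-22, which is between those dates.
Step 4 — counting 82 days from 2005-10-22 (when the information statement is filed) gives a deadline of 2006-01-12; 2006-01-10 is within that limit.
Step 5 — must wait 10 days from 2006-01-10 (when the proxy materials are mailed), so not before 2006-01-20; done 2006-01-22 — permitted.
Step 6 — 25 and 39 days from 2006-01-22 (when the special meeting is convened) are 2006-02-16 and 2006-03-02 respectively; done 2006-02-18 — within the window.
Step 7 — counting 16 days from 2006-02-18 (when the certificate of approval is filed) gives a deadline of 2006-03-06; completed 2006-02-20, before the deadline.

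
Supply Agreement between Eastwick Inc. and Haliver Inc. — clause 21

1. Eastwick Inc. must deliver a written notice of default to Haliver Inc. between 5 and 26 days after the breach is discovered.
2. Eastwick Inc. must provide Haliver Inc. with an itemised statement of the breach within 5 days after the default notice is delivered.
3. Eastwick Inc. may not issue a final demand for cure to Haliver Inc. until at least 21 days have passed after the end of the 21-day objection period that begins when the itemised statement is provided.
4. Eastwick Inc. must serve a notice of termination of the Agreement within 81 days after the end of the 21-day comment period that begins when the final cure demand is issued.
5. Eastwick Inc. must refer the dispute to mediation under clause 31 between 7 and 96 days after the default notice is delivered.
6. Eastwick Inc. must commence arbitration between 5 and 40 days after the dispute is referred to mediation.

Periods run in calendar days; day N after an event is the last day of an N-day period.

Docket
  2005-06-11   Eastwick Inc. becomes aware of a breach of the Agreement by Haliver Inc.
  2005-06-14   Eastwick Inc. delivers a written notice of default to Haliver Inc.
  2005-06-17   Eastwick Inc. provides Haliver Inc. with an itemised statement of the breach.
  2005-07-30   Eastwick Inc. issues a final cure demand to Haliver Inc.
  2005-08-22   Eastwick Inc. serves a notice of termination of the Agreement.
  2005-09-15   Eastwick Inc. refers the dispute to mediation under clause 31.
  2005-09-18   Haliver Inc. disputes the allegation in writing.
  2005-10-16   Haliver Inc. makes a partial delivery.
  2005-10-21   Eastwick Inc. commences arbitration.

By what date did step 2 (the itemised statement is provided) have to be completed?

2005-06-19

Step 2 runs from 2005-06-14, when the default notice is delivered. 5 days after 2005-06-14 is 2005-06-19.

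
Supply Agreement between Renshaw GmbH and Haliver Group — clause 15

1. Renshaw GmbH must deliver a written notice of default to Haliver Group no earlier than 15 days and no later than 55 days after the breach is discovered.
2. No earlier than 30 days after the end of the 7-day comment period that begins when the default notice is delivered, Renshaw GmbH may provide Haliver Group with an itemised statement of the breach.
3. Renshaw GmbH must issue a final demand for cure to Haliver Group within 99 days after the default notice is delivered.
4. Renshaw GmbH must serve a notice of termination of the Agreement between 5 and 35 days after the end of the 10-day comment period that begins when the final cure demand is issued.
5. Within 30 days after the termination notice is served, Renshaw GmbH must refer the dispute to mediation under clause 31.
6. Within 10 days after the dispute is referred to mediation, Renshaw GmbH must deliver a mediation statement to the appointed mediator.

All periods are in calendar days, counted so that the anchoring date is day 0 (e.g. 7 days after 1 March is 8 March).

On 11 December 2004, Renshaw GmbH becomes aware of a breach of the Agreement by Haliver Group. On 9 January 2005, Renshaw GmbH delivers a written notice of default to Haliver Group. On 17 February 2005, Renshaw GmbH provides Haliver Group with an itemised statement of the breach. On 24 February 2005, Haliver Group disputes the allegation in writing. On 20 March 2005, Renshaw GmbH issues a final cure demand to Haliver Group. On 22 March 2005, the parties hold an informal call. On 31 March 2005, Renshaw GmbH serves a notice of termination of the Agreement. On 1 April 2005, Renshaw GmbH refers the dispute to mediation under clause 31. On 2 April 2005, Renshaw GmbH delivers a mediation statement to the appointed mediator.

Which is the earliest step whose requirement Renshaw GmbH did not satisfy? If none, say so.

(1) the permitted window runs from 11 December 2004 + 15 = 26 December 2004 to 11 December 2004 + 55 = 4 February 2005; done 9 January 2005, which is between those dates.
(2) permitted from 16 January 2005 + 30 days = 15 February 2005 onward; done 17 February 2005, after the minimum wait.
(3) due by 9 January 2005 + 99 days = 18 April 2005; completed 20 March 2005, before the deadline.
(4) the permitted window runs from 30 March 2005 + 5 = 4 April 2005 to 30 March 2005 + 35 = 4 May 2005; 31 March 2005 is 4 days too early.

Step 4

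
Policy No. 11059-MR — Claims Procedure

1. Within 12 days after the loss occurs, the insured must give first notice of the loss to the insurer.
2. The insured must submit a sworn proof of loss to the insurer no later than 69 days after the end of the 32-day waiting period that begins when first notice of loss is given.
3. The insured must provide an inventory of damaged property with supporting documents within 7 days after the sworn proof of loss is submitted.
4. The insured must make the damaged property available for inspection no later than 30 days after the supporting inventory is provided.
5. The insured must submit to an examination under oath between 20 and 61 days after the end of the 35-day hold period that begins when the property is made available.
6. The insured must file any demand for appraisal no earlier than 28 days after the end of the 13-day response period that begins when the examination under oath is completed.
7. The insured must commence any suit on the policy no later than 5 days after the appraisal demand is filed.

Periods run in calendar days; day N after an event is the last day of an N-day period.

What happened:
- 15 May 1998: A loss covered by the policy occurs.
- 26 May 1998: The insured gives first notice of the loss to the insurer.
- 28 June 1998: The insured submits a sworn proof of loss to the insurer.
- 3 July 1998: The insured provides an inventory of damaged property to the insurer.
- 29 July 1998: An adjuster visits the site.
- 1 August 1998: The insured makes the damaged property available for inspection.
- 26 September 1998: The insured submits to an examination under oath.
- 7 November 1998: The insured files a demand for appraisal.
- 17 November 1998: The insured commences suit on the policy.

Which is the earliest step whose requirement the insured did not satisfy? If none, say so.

Step 1: 12 days after 15 May 1998 (when the loss occurs) is 27 May 1998; completed 26 May 1998, before the deadline.
Step 2: 69 days after 27 June 1998 (end of the 32-day waiting period, which began when first notice of loss is given on 26 May 1998) is 4 September 1998; 28 June 1998 is within that limit.
Step 3: 7 days after 28 June 1998 (when the sworn proof of loss is submitted) is 5 July 1998; done 3 July 1998 — timely.
Step 4: 30 days after 3 July 1998 (when the supporting inventory is provided) is 2 August 1998; done 1 August 1998 — timely.
Step 5: the window is 20–61 days after 5 September 1998 (end of the 35-day hold period, which began when the property is made available on 1 August 1998), so 25 September 1998 through 5 November 1998; done 26 September 1998 — within the window.
Step 6: the earliest permitted date is 28 days after 9 October 1998 (end of the 13-day response period, which began when the examination under oath is completed on 26 September 1998), i.e. 6 November 1998; done 7 November 1998, after the minimum wait.
Step 7: 5 days after 7 November 1998 (when the appraisal demand is filed) is 12 November 1998; done 17 November 1998 — 5 days late.
No need to go further; step 7 was not satisfied.

Step 7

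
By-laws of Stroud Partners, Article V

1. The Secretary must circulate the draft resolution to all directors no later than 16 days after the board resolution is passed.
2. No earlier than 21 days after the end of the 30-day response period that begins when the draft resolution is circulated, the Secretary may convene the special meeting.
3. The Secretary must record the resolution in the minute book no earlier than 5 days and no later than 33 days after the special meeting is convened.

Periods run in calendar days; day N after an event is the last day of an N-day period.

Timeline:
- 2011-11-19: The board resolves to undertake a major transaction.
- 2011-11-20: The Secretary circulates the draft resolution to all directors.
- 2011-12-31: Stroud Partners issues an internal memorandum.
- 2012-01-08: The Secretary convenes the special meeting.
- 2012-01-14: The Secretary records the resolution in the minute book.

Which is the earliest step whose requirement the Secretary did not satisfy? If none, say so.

Step 2

Step 1: 16 days after 2011-11-19 (when the board resolution is passed) is 2011-12-05; 2011-11-20 is within that limit.
Step 2: the earliest permitted date is 21 days after 2011-12-20 (end of the 30-day response period, which began when the draft resolution is circulated on 2011-11-20), i.e. 2012-01-10; acted on 2012-01-08, 2 days prematurely.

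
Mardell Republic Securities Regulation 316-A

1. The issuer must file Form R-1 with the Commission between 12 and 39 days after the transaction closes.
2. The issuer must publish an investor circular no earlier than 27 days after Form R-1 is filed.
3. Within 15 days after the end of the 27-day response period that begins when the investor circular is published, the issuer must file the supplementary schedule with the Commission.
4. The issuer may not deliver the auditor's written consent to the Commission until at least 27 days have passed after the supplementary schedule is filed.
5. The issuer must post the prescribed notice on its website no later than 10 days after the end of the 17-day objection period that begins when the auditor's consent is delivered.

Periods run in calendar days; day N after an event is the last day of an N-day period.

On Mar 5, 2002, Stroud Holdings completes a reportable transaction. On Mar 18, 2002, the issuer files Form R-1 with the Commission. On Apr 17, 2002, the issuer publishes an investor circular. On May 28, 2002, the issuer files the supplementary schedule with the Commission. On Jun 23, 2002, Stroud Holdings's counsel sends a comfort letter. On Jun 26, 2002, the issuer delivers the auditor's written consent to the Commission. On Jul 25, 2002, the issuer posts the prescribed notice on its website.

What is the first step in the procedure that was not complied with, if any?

Step 1: the window is 12–39 days after Mar 5, 2002 (when the transaction closes), so Mar 17, 2002 through Apr 13, 2002; Mar 18, 2002 falls inside that range.
Step 2: the earliest permitted date is 27 days after Mar 18, 2002 (when Form R-1 is filed), i.e. Apr 14, 2002; done Apr 17, 2002 — permitted.
Step 3: 15 days after May 14, 2002 (end of the 27-day response period, which began when the investor circular is published on Apr 17, 2002) is May 29, 2002; done May 28, 2002 — timely.
Step 4: the earliest permitted date is 27 days after May 28, 2002 (when the supplementary schedule is filed), i.e. Jun 24, 2002; done Jun 26, 2002, after the minimum wait.
Step 5: 10 days after Jul 13, 2002 (end of the 17-day objection period, which began when the auditor's consent is delivered on Jun 26, 2002) is Jul 23, 2002; Jul 25, 2002 misses that deadline by 2 days.

Step 5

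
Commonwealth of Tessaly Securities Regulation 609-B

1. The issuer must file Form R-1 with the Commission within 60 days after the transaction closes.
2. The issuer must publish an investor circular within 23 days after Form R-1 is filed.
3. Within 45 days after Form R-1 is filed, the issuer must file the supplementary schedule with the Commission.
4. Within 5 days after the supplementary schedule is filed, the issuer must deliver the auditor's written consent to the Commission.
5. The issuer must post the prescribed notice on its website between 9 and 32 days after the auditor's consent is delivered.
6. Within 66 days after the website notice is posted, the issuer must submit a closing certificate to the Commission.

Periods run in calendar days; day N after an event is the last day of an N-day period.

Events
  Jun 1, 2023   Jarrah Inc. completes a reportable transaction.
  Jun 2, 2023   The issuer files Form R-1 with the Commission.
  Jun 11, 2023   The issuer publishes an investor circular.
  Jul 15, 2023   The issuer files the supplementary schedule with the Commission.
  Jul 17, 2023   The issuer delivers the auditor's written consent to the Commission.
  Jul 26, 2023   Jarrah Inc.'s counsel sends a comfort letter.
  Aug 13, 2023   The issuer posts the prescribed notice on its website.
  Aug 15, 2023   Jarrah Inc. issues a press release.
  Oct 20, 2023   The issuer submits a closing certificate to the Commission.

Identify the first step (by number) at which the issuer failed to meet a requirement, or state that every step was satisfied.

Step 1: 60 days after Jun 1, 2023 (when the transaction closes) is Jul 31, 2023; completed Jun 2, 2023, before the deadline.
Step 2: 23 days after Jun 2, 2023 (when Form R-1 is filed) is Jun 25, 2023; Jun 11, 2023 is within that limit.
Step 3: 45 days after Jun 2, 2023 (when Form R-1 is filed) is Jul 17, 2023; done Jul 15, 2023 — timely.
Step 4: 5 days after Jul 15, 2023 (when the supplementary schedule is filed) is Jul 20, 2023; completed Jul 17, 2023, before the deadline.
Step 5: the window is 9–32 days after Jul 17, 2023 (when the auditor's consent is delivered), so Jul 26, 2023 through Aug 18, 2023; Aug 13, 2023 falls inside that range.
Step 6: 66 days after Aug 13, 2023 (when the website notice is posted) is Oct 18, 2023; done Oct 20, 2023 — 2 days late.

Step 6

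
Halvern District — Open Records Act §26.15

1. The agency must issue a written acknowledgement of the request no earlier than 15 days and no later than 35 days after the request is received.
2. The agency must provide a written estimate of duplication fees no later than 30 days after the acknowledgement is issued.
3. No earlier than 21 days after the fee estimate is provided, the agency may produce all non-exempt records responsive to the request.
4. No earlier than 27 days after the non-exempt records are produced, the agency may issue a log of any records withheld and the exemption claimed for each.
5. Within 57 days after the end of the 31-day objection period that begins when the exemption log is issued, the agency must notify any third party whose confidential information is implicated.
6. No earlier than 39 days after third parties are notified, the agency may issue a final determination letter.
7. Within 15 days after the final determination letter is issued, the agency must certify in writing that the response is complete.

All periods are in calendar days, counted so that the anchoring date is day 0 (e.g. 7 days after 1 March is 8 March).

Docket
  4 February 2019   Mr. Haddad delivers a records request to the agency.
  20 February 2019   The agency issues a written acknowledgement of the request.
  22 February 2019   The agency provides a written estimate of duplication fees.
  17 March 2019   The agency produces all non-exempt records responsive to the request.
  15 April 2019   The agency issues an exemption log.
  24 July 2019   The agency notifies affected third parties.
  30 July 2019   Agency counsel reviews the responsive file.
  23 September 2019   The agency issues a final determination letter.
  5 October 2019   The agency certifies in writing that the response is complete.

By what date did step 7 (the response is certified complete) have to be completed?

8 October 2019

Step 7 runs from 23 September 2019, when the final determination letter is issued. 15 days after 23 September 2019 is 8 October 2019.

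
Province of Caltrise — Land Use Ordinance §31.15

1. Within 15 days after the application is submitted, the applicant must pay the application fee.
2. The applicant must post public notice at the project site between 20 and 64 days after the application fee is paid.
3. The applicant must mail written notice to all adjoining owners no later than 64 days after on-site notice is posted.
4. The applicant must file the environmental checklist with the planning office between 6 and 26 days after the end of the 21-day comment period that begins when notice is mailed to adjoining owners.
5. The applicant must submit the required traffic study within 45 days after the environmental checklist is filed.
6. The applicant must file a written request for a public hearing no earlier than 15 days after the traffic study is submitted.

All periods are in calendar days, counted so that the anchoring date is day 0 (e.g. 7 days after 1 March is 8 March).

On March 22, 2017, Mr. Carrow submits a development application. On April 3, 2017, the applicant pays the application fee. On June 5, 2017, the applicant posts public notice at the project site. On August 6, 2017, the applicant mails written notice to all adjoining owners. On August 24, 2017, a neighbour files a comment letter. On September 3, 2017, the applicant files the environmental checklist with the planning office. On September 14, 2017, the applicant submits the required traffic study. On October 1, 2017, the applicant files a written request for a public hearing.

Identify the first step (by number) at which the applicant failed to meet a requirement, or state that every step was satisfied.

(1) due by March 22, 2017 + 15 days = April 6, 2017; April 3, 2017 is within that limit.
(2) the permitted window runs from April 3, 2017 + 20 = April 23, 2017 to April 3, 2017 + 64 = June 6, 2017; June 5, 2017 falls inside that range.
(3) due by June 5, 2017 + 64 days = August 8, 2017; completed August 6, 2017, before the deadline.
(4) the permitted window runs from August 27, 2017 + 6 = September 2, 2017 to August 27, 2017 + 26 = September 22, 2017; September 3, 2017 falls inside that range.
(5) due by September 3, 2017 + 45 days = October 18, 2017; completed September 14, 2017, before the deadline.
(6) permitted from September 14, 2017 + 15 days = September 29, 2017 onward; done October 1, 2017, after the minimum wait.

None — every step was satisfied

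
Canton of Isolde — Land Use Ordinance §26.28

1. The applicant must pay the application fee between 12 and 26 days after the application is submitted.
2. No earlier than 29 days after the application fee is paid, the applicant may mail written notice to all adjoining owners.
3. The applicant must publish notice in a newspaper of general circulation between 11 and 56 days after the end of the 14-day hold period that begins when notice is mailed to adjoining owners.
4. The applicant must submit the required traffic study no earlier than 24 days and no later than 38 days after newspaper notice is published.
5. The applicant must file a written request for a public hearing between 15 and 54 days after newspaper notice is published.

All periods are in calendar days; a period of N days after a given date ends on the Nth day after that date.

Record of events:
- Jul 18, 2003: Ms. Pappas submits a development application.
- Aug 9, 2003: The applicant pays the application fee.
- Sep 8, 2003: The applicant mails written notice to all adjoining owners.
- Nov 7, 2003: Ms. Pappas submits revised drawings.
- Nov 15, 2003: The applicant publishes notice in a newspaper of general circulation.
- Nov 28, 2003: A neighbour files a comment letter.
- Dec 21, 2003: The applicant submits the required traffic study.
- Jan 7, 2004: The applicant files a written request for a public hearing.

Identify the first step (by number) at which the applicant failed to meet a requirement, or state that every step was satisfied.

(1) the permitted window runs from Jul 18, 2003 + 12 = Jul 30, 2003 to Jul 18, 2003 + 26 = Aug 13, 2003; done Aug 9, 2003, which is between those dates.
(2) permitted from Aug 9, 2003 + 29 days = Sep 7, 2003 onward; done Sep 8, 2003 — permitted.
(3) the permitted window runs from Sep 22, 2003 + 11 = Oct 3, 2003 to Sep 22, 2003 + 56 = Nov 17, 2003; done Nov 15, 2003 — within the window.
(4) the permitted window runs from Nov 15, 2003 + 24 = Dec 9, 2003 to Nov 15, 2003 + 38 = Dec 23, 2003; done Dec 21, 2003, which is between those dates.
(5) the permitted window runs from Nov 15, 2003 + 15 = Nov 30, 2003 to Nov 15, 2003 + 54 = Jan 8, 2004; done Jan 7, 2004 — within the window.

None — every step was satisfied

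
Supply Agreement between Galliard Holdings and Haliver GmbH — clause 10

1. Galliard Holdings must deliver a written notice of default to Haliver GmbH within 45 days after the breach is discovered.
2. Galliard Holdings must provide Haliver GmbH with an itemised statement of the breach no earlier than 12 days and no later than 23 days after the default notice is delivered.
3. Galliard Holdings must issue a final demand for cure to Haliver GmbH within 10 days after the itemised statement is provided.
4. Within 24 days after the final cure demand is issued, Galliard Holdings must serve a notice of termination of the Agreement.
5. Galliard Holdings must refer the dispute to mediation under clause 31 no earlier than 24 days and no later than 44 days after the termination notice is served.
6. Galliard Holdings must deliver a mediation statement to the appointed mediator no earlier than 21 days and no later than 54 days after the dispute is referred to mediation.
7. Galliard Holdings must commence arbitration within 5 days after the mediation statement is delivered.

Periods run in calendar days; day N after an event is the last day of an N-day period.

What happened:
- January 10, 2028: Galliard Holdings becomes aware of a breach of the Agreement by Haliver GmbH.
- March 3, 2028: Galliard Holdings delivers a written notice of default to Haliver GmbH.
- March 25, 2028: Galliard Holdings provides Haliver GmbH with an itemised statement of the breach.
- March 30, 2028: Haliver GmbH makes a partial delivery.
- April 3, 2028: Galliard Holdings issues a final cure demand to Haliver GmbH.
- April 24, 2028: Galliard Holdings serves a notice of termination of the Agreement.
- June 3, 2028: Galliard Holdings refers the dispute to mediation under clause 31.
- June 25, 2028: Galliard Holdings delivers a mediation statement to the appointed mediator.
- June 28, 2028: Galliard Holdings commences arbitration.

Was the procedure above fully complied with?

Step 1 — counting 45 days from January 10, 2028 (when the breach is discovered) gives a deadline of February 24, 2028; March 3, 2028 misses that deadline by 8 days.

No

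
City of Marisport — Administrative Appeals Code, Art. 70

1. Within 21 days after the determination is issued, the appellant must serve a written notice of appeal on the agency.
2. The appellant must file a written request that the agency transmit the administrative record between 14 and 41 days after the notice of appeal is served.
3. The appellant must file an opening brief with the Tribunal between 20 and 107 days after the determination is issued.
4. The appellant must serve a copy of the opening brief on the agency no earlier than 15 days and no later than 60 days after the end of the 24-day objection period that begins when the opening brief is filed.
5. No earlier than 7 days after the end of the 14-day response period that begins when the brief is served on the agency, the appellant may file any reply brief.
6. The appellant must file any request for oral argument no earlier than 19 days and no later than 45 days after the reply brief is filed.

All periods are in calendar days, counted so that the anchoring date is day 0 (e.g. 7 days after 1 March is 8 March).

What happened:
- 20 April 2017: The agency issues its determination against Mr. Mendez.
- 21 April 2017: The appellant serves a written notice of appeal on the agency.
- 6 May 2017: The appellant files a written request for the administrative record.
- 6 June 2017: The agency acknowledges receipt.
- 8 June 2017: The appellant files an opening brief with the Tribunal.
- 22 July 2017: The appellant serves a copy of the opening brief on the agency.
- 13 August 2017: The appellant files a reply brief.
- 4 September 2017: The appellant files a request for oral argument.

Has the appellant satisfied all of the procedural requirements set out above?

(1) due by 20 April 2017 + 21 days = 11 May 2017; 21 April 2017 is within that limit.
(2) the permitted window runs from 21 April 2017 + 14 = 5 May 2017 to 21 April 2017 + 41 = 1 June 2017; done 6 May 2017 — within the window.
(3) the permitted window runs from 20 April 2017 + 20 = 10 May 2017 to 20 April 2017 + 107 = 5 August 2017; 8 June 2017 falls inside that range.
(4) the permitted window runs from 2 July 2017 + 15 = 17 July 2017 to 2 July 2017 + 60 = 31 August 2017; 22 July 2017 falls inside that range.
(5) permitted from 5 August 2017 + 7 days = 12 August 2017 onward; done 13 August 2017 — permitted.
(6) the permitted window runs from 13 August 2017 + 19 = 1 September 2017 to 13 August 2017 + 45 = 27 September 2017; 4 September 2017 falls inside that range.

Yes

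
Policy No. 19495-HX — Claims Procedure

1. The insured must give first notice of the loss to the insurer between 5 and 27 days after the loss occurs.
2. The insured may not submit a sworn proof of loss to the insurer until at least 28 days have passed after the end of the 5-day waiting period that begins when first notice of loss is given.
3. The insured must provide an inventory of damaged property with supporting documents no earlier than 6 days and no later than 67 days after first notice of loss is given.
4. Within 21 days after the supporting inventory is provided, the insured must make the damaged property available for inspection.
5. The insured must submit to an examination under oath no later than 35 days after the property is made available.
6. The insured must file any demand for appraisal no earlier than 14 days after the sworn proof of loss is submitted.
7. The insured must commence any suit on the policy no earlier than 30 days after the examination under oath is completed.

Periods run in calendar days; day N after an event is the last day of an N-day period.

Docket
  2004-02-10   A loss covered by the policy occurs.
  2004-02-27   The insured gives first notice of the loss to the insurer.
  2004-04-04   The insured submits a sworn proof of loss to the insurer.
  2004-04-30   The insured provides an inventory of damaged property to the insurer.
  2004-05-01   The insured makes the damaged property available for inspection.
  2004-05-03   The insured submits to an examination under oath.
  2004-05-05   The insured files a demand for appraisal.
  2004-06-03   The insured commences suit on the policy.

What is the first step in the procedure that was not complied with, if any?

Step 1: the window is 5–27 days after 2004-02-10 (when the loss occurs), so 2004-02-15 through 2004-03-08; 2004-02-27 falls inside that range.
Step 2: the earliest permitted date is 28 days after 2004-03-03 (end of the 5-day waiting period, which began when first notice of loss is given on 2004-02-27), i.e. 2004-03-31; 2004-04-04 is on or after that date.
Step 3: the window is 6–67 days after 2004-02-27 (when first notice of loss is given), so 2004-03-04 through 2004-05-04; done 2004-04-30 — within the window.
Step 4: 21 days after 2004-04-30 (when the supporting inventory is provided) is 2004-05-21; completed 2004-05-01, before the deadline.
Step 5: 35 days after 2004-05-01 (when the property is made available) is 2004-06-05; done 2004-05-03 — timely.
Step 6: the earliest permitted date is 14 days after 2004-04-04 (when the sworn proof of loss is submitted), i.e. 2004-04-18; done 2004-05-05, after the minimum wait.
Step 7: the earliest permitted date is 30 days after 2004-05-03 (when the examination under oath is completed), i.e. 2004-06-02; done 2004-06-03, after the minimum wait.

None — every step was satisfied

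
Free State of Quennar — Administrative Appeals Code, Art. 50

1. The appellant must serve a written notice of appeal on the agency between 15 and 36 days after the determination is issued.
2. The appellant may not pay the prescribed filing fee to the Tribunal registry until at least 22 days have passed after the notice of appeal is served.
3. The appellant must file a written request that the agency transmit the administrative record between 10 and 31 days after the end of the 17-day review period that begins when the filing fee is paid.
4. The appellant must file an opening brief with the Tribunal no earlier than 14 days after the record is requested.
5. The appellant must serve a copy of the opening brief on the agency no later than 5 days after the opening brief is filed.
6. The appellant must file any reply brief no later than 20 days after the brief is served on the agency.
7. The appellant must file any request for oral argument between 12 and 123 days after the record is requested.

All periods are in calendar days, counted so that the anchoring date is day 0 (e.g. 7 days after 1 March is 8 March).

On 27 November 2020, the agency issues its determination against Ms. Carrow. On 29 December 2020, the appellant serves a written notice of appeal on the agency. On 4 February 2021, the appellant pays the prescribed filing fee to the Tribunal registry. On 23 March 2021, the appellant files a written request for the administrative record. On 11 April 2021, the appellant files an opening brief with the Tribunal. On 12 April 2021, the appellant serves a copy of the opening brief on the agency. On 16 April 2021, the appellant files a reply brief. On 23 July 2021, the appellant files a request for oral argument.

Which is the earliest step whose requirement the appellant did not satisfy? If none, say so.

None — every step was satisfied

Step 1: the window is 15–36 days after 27 November 2020 (when the determination is issued), so 12 December 2020 through 2 January 2021; 29 December 2020 falls inside that range.
Step 2: the earliest permitted date is 22 days after 29 December 2020 (when the notice of appeal is served), i.e. 20 January 2021; done 4 February 2021 — permitted.
Step 3: the window is 10–31 days after 21 February 2021 (end of the 17-day review period, which began when the filing fee is paid on 4 February 2021), so 3 March 2021 through 24 March 2021; done 23 March 2021 — within the window.
Step 4: the earliest permitted date is 14 days after 23 March 2021 (when the record is requested), i.e. 6 April 2021; 11 April 2021 is on or after that date.
Step 5: 5 days after 11 April 2021 (when the opening brief is filed) is 16 April 2021; 12 April 2021 is within that limit.
Step 6: 20 days after 12 April 2021 (when the brief is served on the agency) is 2 May 2021; done 16 April 2021 — timely.
Step 7: the window is 12–123 days after 23 March 2021 (when the record is requested), so 4 April 2021 through 24 July 2021; done 23 July 2021, which is between those dates.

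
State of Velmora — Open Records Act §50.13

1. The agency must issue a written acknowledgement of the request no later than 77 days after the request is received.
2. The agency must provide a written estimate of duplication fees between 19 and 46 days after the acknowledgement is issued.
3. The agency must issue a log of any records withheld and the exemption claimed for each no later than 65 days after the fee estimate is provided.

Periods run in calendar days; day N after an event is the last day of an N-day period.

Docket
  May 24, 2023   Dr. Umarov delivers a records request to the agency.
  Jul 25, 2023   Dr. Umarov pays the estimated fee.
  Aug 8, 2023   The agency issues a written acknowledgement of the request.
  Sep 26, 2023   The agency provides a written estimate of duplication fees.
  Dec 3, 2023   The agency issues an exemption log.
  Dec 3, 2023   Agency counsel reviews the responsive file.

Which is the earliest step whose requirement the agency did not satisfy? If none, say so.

Step 2

(1) due by May 24, 2023 + 77 days = Aug 9, 2023; completed Aug 8, 2023, before the deadline.
(2) the permitted window runs from Aug 8, 2023 + 19 = Aug 27, 2023 to Aug 8, 2023 + 46 = Sep 23, 2023; done Sep 26, 2023 — 3 days after the window closed.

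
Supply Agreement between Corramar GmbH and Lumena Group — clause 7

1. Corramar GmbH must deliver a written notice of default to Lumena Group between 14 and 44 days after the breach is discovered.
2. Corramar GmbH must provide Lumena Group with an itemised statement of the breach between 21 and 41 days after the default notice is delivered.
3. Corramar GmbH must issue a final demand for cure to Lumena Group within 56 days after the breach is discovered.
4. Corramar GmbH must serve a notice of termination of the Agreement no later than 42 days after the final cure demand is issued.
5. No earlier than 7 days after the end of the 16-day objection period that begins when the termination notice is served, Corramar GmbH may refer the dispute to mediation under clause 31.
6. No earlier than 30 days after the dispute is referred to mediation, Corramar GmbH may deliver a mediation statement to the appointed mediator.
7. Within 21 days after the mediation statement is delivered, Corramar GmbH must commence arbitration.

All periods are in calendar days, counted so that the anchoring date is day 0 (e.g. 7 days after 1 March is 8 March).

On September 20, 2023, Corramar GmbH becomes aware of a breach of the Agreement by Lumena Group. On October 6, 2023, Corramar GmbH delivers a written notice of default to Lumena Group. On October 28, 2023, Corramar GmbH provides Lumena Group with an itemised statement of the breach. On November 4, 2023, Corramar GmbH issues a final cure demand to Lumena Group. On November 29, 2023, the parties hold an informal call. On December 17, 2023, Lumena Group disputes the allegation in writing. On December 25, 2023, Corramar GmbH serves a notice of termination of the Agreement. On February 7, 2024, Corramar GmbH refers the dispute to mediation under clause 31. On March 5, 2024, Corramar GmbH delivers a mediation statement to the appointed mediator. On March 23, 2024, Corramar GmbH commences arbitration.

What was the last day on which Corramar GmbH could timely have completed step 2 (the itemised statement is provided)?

November 16, 2023

Step 2 runs from October 6, 2023, when the default notice is delivered. The window is 21–41 days after October 6, 2023; it closes on November 16, 2023.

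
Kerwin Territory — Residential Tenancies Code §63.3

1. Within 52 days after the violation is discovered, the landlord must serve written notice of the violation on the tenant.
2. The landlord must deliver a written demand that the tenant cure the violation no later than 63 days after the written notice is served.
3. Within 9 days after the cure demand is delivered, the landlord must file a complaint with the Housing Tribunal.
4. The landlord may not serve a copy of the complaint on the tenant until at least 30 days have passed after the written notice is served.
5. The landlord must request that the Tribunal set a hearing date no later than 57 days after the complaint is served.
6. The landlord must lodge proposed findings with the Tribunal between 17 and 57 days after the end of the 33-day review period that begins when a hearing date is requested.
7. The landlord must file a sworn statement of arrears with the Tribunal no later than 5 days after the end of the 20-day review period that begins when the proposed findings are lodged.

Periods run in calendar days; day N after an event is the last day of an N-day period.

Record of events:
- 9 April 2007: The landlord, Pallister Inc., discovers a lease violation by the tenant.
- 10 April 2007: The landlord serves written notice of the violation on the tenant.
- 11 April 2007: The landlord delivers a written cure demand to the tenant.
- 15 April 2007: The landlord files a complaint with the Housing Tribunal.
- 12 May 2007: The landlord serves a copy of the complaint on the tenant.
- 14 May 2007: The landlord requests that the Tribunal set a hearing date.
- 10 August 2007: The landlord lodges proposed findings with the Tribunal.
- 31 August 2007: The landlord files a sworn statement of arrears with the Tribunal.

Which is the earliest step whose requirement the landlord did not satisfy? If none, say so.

None — every step was satisfied

Step 1: 52 days after 9 April 2007 (when the violation is discovered) is 31 May 2007; 10 April 2007 is within that limit.
Step 2: 63 days after 10 April 2007 (when the written notice is served) is 12 June 2007; done 11 April 2007 — timely.
Step 3: 9 days after 11 April 2007 (when the cure demand is delivered) is 20 April 2007; done 15 April 2007 — timely.
Step 4: the earliest permitted date is 30 days after 10 April 2007 (when the written notice is served), i.e. 10 May 2007; 12 May 2007 is on or after that date.
Step 5: 57 days after 12 May 2007 (when the complaint is served) is 8 July 2007; done 14 May 2007 — timely.
Step 6: the window is 17–57 days after 16 June 2007 (end of the 33-day review period, which began when a hearing date is requested on 14 May 2007), so 3 July 2007 through 12 August 2007; done 10 August 2007 — within the window.
Step 7: 5 days after 30 August 2007 (end of the 20-day review period, which began when the proposed findings are lodged on 10 August 2007) is 4 September 2007; completed 31 August 2007, before the deadline.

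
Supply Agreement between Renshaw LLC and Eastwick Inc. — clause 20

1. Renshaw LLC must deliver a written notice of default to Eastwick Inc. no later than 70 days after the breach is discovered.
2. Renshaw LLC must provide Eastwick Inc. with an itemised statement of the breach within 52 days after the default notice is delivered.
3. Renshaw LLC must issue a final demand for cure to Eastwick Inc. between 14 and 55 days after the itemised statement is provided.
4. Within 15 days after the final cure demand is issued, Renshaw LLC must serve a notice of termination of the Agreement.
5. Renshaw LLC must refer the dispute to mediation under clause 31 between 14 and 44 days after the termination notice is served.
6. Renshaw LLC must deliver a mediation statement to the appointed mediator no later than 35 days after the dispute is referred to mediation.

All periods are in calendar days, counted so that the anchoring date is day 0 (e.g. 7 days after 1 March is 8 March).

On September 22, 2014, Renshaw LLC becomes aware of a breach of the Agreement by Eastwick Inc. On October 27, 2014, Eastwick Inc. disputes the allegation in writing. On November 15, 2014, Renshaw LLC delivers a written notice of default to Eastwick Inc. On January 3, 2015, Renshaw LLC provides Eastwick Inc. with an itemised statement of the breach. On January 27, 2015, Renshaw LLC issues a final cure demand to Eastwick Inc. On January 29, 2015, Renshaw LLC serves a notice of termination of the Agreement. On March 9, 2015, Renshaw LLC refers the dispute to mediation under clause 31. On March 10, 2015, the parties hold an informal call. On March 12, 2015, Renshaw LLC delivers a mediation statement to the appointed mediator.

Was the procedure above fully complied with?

Step 1 — counting 70 days from September 22, 2014 (when the breach is discovered) gives a deadline of December 1, 2014; November 15, 2014 is within that limit.
Step 2 — counting 52 days from November 15, 2014 (when the default notice is delivered) gives a deadline of January 6, 2015; done January 3, 2015 — timely.
Step 3 — 14 and 55 days from January 3, 2015 (when the itemised statement is provided) are January 17, 2015 and February 27, 2015 respectively; done January 27, 2015 — within the window.
Step 4 — counting 15 days from January 27, 2015 (when the final cure demand is issued) gives a deadline of February 11, 2015; done January 29, 2015 — timely.
Step 5 — 14 and 44 days from January 29, 2015 (when the termination notice is served) are February 12, 2015 and March 14, 2015 respectively; done March 9, 2015, which is between those dates.
Step 6 — counting 35 days from March 9, 2015 (when the dispute is referred to mediation) gives a deadline of April 13, 2015; done March 12, 2015 — timely.

Yes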